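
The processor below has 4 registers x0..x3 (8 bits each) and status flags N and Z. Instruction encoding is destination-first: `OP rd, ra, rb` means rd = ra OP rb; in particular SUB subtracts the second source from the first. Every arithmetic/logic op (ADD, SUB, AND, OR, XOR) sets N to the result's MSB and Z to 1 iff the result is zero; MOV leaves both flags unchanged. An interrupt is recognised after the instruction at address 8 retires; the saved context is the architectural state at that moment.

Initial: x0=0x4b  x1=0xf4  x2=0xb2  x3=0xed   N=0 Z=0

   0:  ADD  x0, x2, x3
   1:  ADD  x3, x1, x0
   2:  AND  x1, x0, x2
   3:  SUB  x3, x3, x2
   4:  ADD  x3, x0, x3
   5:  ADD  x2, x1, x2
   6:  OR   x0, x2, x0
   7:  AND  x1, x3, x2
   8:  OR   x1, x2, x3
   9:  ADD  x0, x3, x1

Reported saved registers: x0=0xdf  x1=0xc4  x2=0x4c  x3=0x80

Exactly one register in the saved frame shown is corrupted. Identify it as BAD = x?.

after  0: x0=0x9f x1=0xf4 x2=0xb2 x3=0xed  N=1 Z=0
after  1: x0=0x9f x1=0xf4 x2=0xb2 x3=0x93  N=1 Z=0
after  2: x0=0x9f x1=0x92 x2=0xb2 x3=0x93  N=1 Z=0
after  3: x0=0x9f x1=0x92 x2=0xb2 x3=0xe1  N=1 Z=0
after  4: x0=0x9f x1=0x92 x2=0xb2 x3=0x80  N=1 Z=0
after  5: x0=0x9f x1=0x92 x2=0x44 x3=0x80  N=0 Z=0
after  6: x0=0xdf x1=0x92 x2=0x44 x3=0x80  N=1 Z=0
after  7: x0=0xdf x1=0x00 x2=0x44 x3=0x80  N=0 Z=1
after  8: x0=0xdf x1=0xc4 x2=0x44 x3=0x80  N=1 Z=0
-- IRQ taken; context saved, return-PC = 9 --
mismatch: x2: reported 0x4c vs actual 0x44

BAD = x2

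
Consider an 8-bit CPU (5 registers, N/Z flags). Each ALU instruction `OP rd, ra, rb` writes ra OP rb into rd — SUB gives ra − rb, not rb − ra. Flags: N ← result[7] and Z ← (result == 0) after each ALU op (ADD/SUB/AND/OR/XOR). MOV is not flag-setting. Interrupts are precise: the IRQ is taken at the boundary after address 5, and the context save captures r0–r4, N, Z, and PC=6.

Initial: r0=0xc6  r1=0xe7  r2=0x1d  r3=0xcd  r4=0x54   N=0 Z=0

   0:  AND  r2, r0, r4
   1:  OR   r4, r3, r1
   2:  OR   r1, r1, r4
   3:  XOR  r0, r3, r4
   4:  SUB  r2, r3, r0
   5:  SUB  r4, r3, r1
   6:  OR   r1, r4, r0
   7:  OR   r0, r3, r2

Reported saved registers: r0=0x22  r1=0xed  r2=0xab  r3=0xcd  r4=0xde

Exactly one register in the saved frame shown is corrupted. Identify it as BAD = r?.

BAD = r1

after  0: r0=0xc6 r1=0xe7 r2=0x44 r3=0xcd r4=0x54  N=0 Z=0
after  1: r0=0xc6 r1=0xe7 r2=0x44 r3=0xcd r4=0xef  N=1 Z=0
after  2: r0=0xc6 r1=0xef r2=0x44 r3=0xcd r4=0xef  N=1 Z=0
after  3: r0=0x22 r1=0xef r2=0x44 r3=0xcd r4=0xef  N=0 Z=0
after  4: r0=0x22 r1=0xef r2=0xab r3=0xcd r4=0xef  N=1 Z=0
after  5: r0=0x22 r1=0xef r2=0xab r3=0xcd r4=0xde  N=1 Z=0
-- IRQ taken; context saved, return-PC = 6 --
mismatch: r1: reported 0xed vs actual 0xef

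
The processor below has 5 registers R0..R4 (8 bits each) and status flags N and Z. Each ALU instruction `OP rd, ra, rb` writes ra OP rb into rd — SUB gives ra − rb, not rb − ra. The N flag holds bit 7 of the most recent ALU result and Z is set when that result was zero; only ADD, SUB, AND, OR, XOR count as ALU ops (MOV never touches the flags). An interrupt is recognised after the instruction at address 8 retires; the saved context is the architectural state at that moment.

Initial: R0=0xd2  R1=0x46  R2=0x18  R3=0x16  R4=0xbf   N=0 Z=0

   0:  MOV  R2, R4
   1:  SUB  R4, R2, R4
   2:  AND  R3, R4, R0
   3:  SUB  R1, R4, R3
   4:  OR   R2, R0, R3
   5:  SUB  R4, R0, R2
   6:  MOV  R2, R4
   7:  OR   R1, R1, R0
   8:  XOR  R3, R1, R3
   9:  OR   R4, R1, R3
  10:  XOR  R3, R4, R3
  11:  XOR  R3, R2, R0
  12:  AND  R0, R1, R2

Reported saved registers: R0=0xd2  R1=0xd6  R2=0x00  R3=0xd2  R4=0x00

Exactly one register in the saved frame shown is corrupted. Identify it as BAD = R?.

BAD = R1

after  0: R0=0xd2 R1=0x46 R2=0xbf R3=0x16 R4=0xbf  N=0 Z=0
after  1: R0=0xd2 R1=0x46 R2=0xbf R3=0x16 R4=0x00  N=0 Z=1
after  2: R0=0xd2 R1=0x46 R2=0xbf R3=0x00 R4=0x00  N=0 Z=1
after  3: R0=0xd2 R1=0x00 R2=0xbf R3=0x00 R4=0x00  N=0 Z=1
after  4: R0=0xd2 R1=0x00 R2=0xd2 R3=0x00 R4=0x00  N=1 Z=0
after  5: R0=0xd2 R1=0x00 R2=0xd2 R3=0x00 R4=0x00  N=0 Z=1
after  6: R0=0xd2 R1=0x00 R2=0x00 R3=0x00 R4=0x00  N=0 Z=1
after  7: R0=0xd2 R1=0xd2 R2=0x00 R3=0x00 R4=0x00  N=1 Z=0
after  8: R0=0xd2 R1=0xd2 R2=0x00 R3=0xd2 R4=0x00  N=1 Z=0
-- IRQ taken; context saved, return-PC = 9 --
mismatch: R1: reported 0xd6 vs actual 0xd2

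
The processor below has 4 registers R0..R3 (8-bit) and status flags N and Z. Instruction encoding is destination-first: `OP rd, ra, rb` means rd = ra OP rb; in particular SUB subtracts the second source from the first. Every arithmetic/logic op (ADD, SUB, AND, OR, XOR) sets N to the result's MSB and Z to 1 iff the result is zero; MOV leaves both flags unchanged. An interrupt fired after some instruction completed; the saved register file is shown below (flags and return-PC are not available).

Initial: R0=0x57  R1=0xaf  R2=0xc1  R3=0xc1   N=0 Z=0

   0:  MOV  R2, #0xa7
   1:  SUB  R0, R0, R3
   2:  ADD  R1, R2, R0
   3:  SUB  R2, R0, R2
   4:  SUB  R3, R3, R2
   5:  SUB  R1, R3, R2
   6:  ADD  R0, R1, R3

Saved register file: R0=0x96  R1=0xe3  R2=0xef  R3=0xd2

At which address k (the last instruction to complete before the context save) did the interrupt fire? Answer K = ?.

K = 5

after  0: R0=0x57 R1=0xaf R2=0xa7 R3=0xc1  N=0 Z=0
after  1: R0=0x96 R1=0xaf R2=0xa7 R3=0xc1  N=1 Z=0
after  2: R0=0x96 R1=0x3d R2=0xa7 R3=0xc1  N=0 Z=0
after  3: R0=0x96 R1=0x3d R2=0xef R3=0xc1  N=1 Z=0
after  4: R0=0x96 R1=0x3d R2=0xef R3=0xd2  N=1 Z=0
after  5: R0=0x96 R1=0xe3 R2=0xef R3=0xd2  N=1 Z=0
-- IRQ taken; context saved, return-PC = 6 --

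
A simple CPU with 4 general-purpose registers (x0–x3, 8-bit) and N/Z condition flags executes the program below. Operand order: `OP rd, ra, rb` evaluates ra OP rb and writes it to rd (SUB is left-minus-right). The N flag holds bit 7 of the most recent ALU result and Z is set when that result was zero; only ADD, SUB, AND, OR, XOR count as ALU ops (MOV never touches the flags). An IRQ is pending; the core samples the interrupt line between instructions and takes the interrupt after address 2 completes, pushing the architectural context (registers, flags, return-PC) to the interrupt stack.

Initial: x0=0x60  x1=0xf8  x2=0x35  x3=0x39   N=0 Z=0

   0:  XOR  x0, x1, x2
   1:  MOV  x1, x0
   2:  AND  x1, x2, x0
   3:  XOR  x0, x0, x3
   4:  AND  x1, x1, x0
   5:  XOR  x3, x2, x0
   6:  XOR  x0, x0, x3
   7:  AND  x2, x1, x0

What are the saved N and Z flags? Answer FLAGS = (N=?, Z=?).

after  0: x0=0xcd x1=0xf8 x2=0x35 x3=0x39  N=1 Z=0
after  1: x0=0xcd x1=0xcd x2=0x35 x3=0x39  N=1 Z=0
after  2: x0=0xcd x1=0x05 x2=0x35 x3=0x39  N=0 Z=0
-- IRQ taken; context saved, return-PC = 3 --

FLAGS = (N=0, Z=0)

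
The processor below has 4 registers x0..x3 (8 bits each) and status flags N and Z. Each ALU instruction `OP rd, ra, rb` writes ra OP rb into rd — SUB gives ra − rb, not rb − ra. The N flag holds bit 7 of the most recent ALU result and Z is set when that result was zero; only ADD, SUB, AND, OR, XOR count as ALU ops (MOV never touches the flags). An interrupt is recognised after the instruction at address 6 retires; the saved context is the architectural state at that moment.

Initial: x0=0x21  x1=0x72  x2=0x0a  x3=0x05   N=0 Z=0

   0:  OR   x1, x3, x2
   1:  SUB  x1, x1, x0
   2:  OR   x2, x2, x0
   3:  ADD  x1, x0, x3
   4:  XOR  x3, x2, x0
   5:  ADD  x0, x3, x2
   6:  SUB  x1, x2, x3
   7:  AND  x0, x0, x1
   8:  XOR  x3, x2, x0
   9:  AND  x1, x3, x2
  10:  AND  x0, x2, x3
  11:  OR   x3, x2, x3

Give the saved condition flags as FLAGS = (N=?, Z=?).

after  0: x0=0x21 x1=0x0f x2=0x0a x3=0x05  N=0 Z=0
after  1: x0=0x21 x1=0xee x2=0x0a x3=0x05  N=1 Z=0
after  2: x0=0x21 x1=0xee x2=0x2b x3=0x05  N=0 Z=0
after  3: x0=0x21 x1=0x26 x2=0x2b x3=0x05  N=0 Z=0
after  4: x0=0x21 x1=0x26 x2=0x2b x3=0x0a  N=0 Z=0
after  5: x0=0x35 x1=0x26 x2=0x2b x3=0x0a  N=0 Z=0
after  6: x0=0x35 x1=0x21 x2=0x2b x3=0x0a  N=0 Z=0
-- IRQ taken; context saved, return-PC = 7 --

FLAGS = (N=0, Z=0)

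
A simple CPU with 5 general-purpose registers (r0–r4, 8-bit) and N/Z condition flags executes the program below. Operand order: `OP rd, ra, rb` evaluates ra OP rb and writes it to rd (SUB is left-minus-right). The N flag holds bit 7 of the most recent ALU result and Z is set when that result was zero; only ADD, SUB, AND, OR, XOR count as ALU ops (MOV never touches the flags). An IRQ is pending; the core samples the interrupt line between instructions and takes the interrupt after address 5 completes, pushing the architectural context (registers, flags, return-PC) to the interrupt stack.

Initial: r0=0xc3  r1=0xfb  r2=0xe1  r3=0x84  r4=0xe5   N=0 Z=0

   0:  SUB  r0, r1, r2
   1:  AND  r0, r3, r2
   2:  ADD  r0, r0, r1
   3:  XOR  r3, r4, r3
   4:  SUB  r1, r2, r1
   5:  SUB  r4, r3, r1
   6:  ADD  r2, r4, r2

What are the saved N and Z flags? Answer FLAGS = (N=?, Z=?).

FLAGS = (N=0, Z=0)

after  0: r0=0x1a r1=0xfb r2=0xe1 r3=0x84 r4=0xe5  N=0 Z=0
after  1: r0=0x80 r1=0xfb r2=0xe1 r3=0x84 r4=0xe5  N=1 Z=0
after  2: r0=0x7b r1=0xfb r2=0xe1 r3=0x84 r4=0xe5  N=0 Z=0
after  3: r0=0x7b r1=0xfb r2=0xe1 r3=0x61 r4=0xe5  N=0 Z=0
after  4: r0=0x7b r1=0xe6 r2=0xe1 r3=0x61 r4=0xe5  N=1 Z=0
after  5: r0=0x7b r1=0xe6 r2=0xe1 r3=0x61 r4=0x7b  N=0 Z=0
-- IRQ taken; context saved, return-PC = 6 --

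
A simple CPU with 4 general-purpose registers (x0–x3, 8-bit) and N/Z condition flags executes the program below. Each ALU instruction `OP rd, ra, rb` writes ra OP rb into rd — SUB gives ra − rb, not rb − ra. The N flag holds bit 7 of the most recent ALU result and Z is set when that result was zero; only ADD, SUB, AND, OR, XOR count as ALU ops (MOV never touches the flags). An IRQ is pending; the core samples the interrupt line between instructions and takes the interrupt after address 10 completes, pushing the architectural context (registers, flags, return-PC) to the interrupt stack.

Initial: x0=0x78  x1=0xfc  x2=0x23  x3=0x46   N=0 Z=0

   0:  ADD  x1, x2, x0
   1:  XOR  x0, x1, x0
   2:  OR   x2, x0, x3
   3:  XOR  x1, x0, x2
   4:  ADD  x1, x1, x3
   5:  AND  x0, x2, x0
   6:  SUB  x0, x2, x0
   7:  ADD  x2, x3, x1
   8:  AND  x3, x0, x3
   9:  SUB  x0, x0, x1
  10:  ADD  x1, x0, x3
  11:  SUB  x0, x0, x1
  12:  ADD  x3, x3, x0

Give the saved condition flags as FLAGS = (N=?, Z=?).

after  0: x0=0x78 x1=0x9b x2=0x23 x3=0x46  N=1 Z=0
after  1: x0=0xe3 x1=0x9b x2=0x23 x3=0x46  N=1 Z=0
after  2: x0=0xe3 x1=0x9b x2=0xe7 x3=0x46  N=1 Z=0
after  3: x0=0xe3 x1=0x04 x2=0xe7 x3=0x46  N=0 Z=0
after  4: x0=0xe3 x1=0x4a x2=0xe7 x3=0x46  N=0 Z=0
after  5: x0=0xe3 x1=0x4a x2=0xe7 x3=0x46  N=1 Z=0
after  6: x0=0x04 x1=0x4a x2=0xe7 x3=0x46  N=0 Z=0
after  7: x0=0x04 x1=0x4a x2=0x90 x3=0x46  N=1 Z=0
after  8: x0=0x04 x1=0x4a x2=0x90 x3=0x04  N=0 Z=0
after  9: x0=0xba x1=0x4a x2=0x90 x3=0x04  N=1 Z=0
after 10: x0=0xba x1=0xbe x2=0x90 x3=0x04  N=1 Z=0
-- IRQ taken; context saved, return-PC = 11 --

FLAGS = (N=1, Z=0)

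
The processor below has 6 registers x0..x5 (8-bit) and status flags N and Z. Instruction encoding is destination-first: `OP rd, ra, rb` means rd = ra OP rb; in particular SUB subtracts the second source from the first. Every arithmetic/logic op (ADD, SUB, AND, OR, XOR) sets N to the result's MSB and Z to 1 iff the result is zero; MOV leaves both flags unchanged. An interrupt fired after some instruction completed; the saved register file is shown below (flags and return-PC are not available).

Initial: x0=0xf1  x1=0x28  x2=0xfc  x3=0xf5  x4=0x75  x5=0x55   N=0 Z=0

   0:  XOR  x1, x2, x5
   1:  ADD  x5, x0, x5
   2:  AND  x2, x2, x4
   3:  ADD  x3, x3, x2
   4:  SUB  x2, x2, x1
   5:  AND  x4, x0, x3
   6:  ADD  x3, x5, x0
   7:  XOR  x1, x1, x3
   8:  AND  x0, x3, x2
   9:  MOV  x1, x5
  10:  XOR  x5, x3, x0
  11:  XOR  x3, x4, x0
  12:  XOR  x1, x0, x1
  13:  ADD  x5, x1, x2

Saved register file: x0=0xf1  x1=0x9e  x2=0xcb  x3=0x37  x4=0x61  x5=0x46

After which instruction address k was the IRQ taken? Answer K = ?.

K = 7

after  0: x0=0xf1 x1=0xa9 x2=0xfc x3=0xf5 x4=0x75 x5=0x55  N=1 Z=0
after  1: x0=0xf1 x1=0xa9 x2=0xfc x3=0xf5 x4=0x75 x5=0x46  N=0 Z=0
after  2: x0=0xf1 x1=0xa9 x2=0x74 x3=0xf5 x4=0x75 x5=0x46  N=0 Z=0
after  3: x0=0xf1 x1=0xa9 x2=0x74 x3=0x69 x4=0x75 x5=0x46  N=0 Z=0
after  4: x0=0xf1 x1=0xa9 x2=0xcb x3=0x69 x4=0x75 x5=0x46  N=1 Z=0
after  5: x0=0xf1 x1=0xa9 x2=0xcb x3=0x69 x4=0x61 x5=0x46  N=0 Z=0
after  6: x0=0xf1 x1=0xa9 x2=0xcb x3=0x37 x4=0x61 x5=0x46  N=0 Z=0
after  7: x0=0xf1 x1=0x9e x2=0xcb x3=0x37 x4=0x61 x5=0x46  N=1 Z=0
-- IRQ taken; context saved, return-PC = 8 --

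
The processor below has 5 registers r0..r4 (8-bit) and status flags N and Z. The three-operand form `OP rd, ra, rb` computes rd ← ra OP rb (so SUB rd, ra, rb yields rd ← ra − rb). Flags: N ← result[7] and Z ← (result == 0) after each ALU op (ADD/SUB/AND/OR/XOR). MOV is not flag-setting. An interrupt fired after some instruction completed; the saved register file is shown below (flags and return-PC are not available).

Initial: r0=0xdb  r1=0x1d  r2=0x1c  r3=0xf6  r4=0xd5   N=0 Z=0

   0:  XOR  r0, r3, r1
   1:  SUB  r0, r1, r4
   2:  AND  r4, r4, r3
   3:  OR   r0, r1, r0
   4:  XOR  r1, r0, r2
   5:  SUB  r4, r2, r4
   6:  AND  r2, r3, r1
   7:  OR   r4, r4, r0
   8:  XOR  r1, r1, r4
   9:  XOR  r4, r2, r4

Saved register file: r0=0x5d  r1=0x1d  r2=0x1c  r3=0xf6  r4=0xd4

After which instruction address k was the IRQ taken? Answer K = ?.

K = 3

after  0: r0=0xeb r1=0x1d r2=0x1c r3=0xf6 r4=0xd5  N=1 Z=0
after  1: r0=0x48 r1=0x1d r2=0x1c r3=0xf6 r4=0xd5  N=0 Z=0
after  2: r0=0x48 r1=0x1d r2=0x1c r3=0xf6 r4=0xd4  N=1 Z=0
after  3: r0=0x5d r1=0x1d r2=0x1c r3=0xf6 r4=0xd4  N=0 Z=0
-- IRQ taken; context saved, return-PC = 4 --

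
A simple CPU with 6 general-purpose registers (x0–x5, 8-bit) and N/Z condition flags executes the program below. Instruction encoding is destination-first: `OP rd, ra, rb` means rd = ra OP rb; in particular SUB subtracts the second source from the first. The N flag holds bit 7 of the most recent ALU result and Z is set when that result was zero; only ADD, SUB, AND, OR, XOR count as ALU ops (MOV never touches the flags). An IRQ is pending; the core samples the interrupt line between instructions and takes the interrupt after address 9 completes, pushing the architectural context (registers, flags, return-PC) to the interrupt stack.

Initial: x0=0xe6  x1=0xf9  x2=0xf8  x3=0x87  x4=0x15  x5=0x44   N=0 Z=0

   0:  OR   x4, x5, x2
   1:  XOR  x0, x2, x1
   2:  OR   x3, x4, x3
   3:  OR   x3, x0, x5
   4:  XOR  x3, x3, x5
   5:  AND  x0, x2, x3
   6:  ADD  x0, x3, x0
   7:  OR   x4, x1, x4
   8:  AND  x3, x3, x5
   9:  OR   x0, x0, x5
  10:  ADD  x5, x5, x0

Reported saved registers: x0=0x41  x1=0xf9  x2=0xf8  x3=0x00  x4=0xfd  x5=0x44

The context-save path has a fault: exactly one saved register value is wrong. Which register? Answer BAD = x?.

BAD = x0

after  0: x0=0xe6 x1=0xf9 x2=0xf8 x3=0x87 x4=0xfc x5=0x44  N=1 Z=0
after  1: x0=0x01 x1=0xf9 x2=0xf8 x3=0x87 x4=0xfc x5=0x44  N=0 Z=0
after  2: x0=0x01 x1=0xf9 x2=0xf8 x3=0xff x4=0xfc x5=0x44  N=1 Z=0
after  3: x0=0x01 x1=0xf9 x2=0xf8 x3=0x45 x4=0xfc x5=0x44  N=0 Z=0
after  4: x0=0x01 x1=0xf9 x2=0xf8 x3=0x01 x4=0xfc x5=0x44  N=0 Z=0
after  5: x0=0x00 x1=0xf9 x2=0xf8 x3=0x01 x4=0xfc x5=0x44  N=0 Z=1
after  6: x0=0x01 x1=0xf9 x2=0xf8 x3=0x01 x4=0xfc x5=0x44  N=0 Z=0
after  7: x0=0x01 x1=0xf9 x2=0xf8 x3=0x01 x4=0xfd x5=0x44  N=1 Z=0
after  8: x0=0x01 x1=0xf9 x2=0xf8 x3=0x00 x4=0xfd x5=0x44  N=0 Z=1
after  9: x0=0x45 x1=0xf9 x2=0xf8 x3=0x00 x4=0xfd x5=0x44  N=0 Z=0
-- IRQ taken; context saved, return-PC = 10 --
mismatch: x0: reported 0x41 vs actual 0x45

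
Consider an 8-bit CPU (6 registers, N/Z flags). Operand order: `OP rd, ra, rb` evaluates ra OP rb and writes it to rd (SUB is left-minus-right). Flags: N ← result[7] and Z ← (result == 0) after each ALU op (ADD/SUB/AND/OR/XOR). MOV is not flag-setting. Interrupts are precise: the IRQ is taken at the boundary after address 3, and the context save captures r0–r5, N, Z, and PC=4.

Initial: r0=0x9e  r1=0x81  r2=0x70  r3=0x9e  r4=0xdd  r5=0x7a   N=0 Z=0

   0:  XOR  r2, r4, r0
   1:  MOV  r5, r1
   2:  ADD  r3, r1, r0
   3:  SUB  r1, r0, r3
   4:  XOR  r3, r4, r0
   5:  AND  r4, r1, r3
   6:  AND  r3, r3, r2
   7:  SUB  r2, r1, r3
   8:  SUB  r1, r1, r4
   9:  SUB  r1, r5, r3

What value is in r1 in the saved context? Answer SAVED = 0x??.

SAVED = 0x7f

after  0: r0=0x9e r1=0x81 r2=0x43 r3=0x9e r4=0xdd r5=0x7a  N=0 Z=0
after  1: r0=0x9e r1=0x81 r2=0x43 r3=0x9e r4=0xdd r5=0x81  N=0 Z=0
after  2: r0=0x9e r1=0x81 r2=0x43 r3=0x1f r4=0xdd r5=0x81  N=0 Z=0
after  3: r0=0x9e r1=0x7f r2=0x43 r3=0x1f r4=0xdd r5=0x81  N=0 Z=0
-- IRQ taken; context saved, return-PC = 4 --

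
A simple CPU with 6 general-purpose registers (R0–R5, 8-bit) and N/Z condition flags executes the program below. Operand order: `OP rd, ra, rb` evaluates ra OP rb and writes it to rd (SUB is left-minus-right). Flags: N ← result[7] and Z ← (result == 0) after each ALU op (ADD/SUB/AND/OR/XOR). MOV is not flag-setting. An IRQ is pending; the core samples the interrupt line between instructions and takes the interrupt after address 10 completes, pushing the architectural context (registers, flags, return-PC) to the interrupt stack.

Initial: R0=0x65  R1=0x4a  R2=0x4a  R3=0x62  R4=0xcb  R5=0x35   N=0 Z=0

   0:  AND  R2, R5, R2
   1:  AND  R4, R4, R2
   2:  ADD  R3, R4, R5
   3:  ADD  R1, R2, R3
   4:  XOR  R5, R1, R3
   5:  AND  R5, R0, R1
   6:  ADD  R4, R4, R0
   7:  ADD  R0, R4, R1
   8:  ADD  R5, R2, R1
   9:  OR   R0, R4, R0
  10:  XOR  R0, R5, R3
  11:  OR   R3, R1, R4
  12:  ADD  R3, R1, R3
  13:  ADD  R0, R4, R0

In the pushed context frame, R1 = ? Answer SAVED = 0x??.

SAVED = 0x35

after  0: R0=0x65 R1=0x4a R2=0x00 R3=0x62 R4=0xcb R5=0x35  N=0 Z=1
after  1: R0=0x65 R1=0x4a R2=0x00 R3=0x62 R4=0x00 R5=0x35  N=0 Z=1
after  2: R0=0x65 R1=0x4a R2=0x00 R3=0x35 R4=0x00 R5=0x35  N=0 Z=0
after  3: R0=0x65 R1=0x35 R2=0x00 R3=0x35 R4=0x00 R5=0x35  N=0 Z=0
after  4: R0=0x65 R1=0x35 R2=0x00 R3=0x35 R4=0x00 R5=0x00  N=0 Z=1
after  5: R0=0x65 R1=0x35 R2=0x00 R3=0x35 R4=0x00 R5=0x25  N=0 Z=0
after  6: R0=0x65 R1=0x35 R2=0x00 R3=0x35 R4=0x65 R5=0x25  N=0 Z=0
after  7: R0=0x9a R1=0x35 R2=0x00 R3=0x35 R4=0x65 R5=0x25  N=1 Z=0
after  8: R0=0x9a R1=0x35 R2=0x00 R3=0x35 R4=0x65 R5=0x35  N=0 Z=0
after  9: R0=0xff R1=0x35 R2=0x00 R3=0x35 R4=0x65 R5=0x35  N=1 Z=0
after 10: R0=0x00 R1=0x35 R2=0x00 R3=0x35 R4=0x65 R5=0x35  N=0 Z=1
-- IRQ taken; context saved, return-PC = 11 --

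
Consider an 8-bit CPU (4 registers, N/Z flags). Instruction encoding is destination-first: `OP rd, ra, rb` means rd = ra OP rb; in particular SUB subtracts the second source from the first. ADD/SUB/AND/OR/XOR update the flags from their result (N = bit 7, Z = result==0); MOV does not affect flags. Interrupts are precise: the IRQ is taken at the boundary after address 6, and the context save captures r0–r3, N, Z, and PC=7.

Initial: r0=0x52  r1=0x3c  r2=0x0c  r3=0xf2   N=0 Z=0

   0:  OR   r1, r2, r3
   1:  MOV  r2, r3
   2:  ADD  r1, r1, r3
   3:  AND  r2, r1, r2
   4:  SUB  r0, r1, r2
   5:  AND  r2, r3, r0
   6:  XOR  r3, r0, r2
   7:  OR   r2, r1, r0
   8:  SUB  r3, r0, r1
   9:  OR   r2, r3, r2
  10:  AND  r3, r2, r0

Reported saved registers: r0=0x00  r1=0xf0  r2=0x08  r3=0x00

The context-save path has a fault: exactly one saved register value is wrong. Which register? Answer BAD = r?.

BAD = r2

after  0: r0=0x52 r1=0xfe r2=0x0c r3=0xf2  N=1 Z=0
after  1: r0=0x52 r1=0xfe r2=0xf2 r3=0xf2  N=1 Z=0
after  2: r0=0x52 r1=0xf0 r2=0xf2 r3=0xf2  N=1 Z=0
after  3: r0=0x52 r1=0xf0 r2=0xf0 r3=0xf2  N=1 Z=0
after  4: r0=0x00 r1=0xf0 r2=0xf0 r3=0xf2  N=0 Z=1
after  5: r0=0x00 r1=0xf0 r2=0x00 r3=0xf2  N=0 Z=1
after  6: r0=0x00 r1=0xf0 r2=0x00 r3=0x00  N=0 Z=1
-- IRQ taken; context saved, return-PC = 7 --
mismatch: r2: reported 0x08 vs actual 0x00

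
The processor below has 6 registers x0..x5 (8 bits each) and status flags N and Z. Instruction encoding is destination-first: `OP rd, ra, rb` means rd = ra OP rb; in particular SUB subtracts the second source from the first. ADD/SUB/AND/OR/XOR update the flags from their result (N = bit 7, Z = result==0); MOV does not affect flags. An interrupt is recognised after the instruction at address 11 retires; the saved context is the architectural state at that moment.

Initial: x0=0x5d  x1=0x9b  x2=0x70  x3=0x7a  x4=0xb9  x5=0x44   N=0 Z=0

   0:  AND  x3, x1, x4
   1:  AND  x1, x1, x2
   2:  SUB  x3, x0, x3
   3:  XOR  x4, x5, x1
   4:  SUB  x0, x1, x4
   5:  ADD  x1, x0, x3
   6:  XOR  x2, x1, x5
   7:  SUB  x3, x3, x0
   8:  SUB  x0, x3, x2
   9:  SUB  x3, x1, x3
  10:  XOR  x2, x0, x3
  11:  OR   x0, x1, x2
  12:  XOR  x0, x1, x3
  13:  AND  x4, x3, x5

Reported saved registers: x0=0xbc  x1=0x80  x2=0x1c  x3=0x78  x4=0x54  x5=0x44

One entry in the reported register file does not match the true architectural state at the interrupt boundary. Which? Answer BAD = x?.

BAD = x2

after  0: x0=0x5d x1=0x9b x2=0x70 x3=0x99 x4=0xb9 x5=0x44  N=1 Z=0
after  1: x0=0x5d x1=0x10 x2=0x70 x3=0x99 x4=0xb9 x5=0x44  N=0 Z=0
after  2: x0=0x5d x1=0x10 x2=0x70 x3=0xc4 x4=0xb9 x5=0x44  N=1 Z=0
after  3: x0=0x5d x1=0x10 x2=0x70 x3=0xc4 x4=0x54 x5=0x44  N=0 Z=0
after  4: x0=0xbc x1=0x10 x2=0x70 x3=0xc4 x4=0x54 x5=0x44  N=1 Z=0
after  5: x0=0xbc x1=0x80 x2=0x70 x3=0xc4 x4=0x54 x5=0x44  N=1 Z=0
after  6: x0=0xbc x1=0x80 x2=0xc4 x3=0xc4 x4=0x54 x5=0x44  N=1 Z=0
after  7: x0=0xbc x1=0x80 x2=0xc4 x3=0x08 x4=0x54 x5=0x44  N=0 Z=0
after  8: x0=0x44 x1=0x80 x2=0xc4 x3=0x08 x4=0x54 x5=0x44  N=0 Z=0
after  9: x0=0x44 x1=0x80 x2=0xc4 x3=0x78 x4=0x54 x5=0x44  N=0 Z=0
after 10: x0=0x44 x1=0x80 x2=0x3c x3=0x78 x4=0x54 x5=0x44  N=0 Z=0
after 11: x0=0xbc x1=0x80 x2=0x3c x3=0x78 x4=0x54 x5=0x44  N=1 Z=0
-- IRQ taken; context saved, return-PC = 12 --
mismatch: x2: reported 0x1c vs actual 0x3c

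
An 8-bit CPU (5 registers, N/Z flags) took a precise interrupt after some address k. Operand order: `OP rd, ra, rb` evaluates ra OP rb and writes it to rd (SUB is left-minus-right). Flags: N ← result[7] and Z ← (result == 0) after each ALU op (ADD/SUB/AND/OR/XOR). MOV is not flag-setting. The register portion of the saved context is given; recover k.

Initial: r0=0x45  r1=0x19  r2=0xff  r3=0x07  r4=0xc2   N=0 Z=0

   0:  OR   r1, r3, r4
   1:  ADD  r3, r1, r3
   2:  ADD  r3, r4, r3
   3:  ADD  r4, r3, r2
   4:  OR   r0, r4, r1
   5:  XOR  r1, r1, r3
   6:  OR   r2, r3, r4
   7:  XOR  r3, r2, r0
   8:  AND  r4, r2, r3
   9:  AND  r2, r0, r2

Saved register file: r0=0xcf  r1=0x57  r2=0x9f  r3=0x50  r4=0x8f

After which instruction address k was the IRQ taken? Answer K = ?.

after  0: r0=0x45 r1=0xc7 r2=0xff r3=0x07 r4=0xc2  N=1 Z=0
after  1: r0=0x45 r1=0xc7 r2=0xff r3=0xce r4=0xc2  N=1 Z=0
after  2: r0=0x45 r1=0xc7 r2=0xff r3=0x90 r4=0xc2  N=1 Z=0
after  3: r0=0x45 r1=0xc7 r2=0xff r3=0x90 r4=0x8f  N=1 Z=0
after  4: r0=0xcf r1=0xc7 r2=0xff r3=0x90 r4=0x8f  N=1 Z=0
after  5: r0=0xcf r1=0x57 r2=0xff r3=0x90 r4=0x8f  N=0 Z=0
after  6: r0=0xcf r1=0x57 r2=0x9f r3=0x90 r4=0x8f  N=1 Z=0
after  7: r0=0xcf r1=0x57 r2=0x9f r3=0x50 r4=0x8f  N=0 Z=0
-- IRQ taken; context saved, return-PC = 8 --

K = 7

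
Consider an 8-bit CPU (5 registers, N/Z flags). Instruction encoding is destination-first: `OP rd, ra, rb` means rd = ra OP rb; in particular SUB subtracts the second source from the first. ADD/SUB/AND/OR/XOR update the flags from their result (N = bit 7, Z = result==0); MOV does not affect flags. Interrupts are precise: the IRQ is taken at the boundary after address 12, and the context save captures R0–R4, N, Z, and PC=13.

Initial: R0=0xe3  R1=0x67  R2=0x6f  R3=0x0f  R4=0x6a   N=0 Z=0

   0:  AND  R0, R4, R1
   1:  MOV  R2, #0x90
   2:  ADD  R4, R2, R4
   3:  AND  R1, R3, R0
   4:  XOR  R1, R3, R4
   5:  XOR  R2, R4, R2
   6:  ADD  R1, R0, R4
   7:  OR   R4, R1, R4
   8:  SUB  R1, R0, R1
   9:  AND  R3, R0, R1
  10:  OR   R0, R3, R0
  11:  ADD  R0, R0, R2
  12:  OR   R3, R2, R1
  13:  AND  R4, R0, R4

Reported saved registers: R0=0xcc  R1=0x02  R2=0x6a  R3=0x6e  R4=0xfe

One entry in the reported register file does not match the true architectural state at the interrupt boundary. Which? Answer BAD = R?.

after  0: R0=0x62 R1=0x67 R2=0x6f R3=0x0f R4=0x6a  N=0 Z=0
after  1: R0=0x62 R1=0x67 R2=0x90 R3=0x0f R4=0x6a  N=0 Z=0
after  2: R0=0x62 R1=0x67 R2=0x90 R3=0x0f R4=0xfa  N=1 Z=0
after  3: R0=0x62 R1=0x02 R2=0x90 R3=0x0f R4=0xfa  N=0 Z=0
after  4: R0=0x62 R1=0xf5 R2=0x90 R3=0x0f R4=0xfa  N=1 Z=0
after  5: R0=0x62 R1=0xf5 R2=0x6a R3=0x0f R4=0xfa  N=0 Z=0
after  6: R0=0x62 R1=0x5c R2=0x6a R3=0x0f R4=0xfa  N=0 Z=0
after  7: R0=0x62 R1=0x5c R2=0x6a R3=0x0f R4=0xfe  N=1 Z=0
after  8: R0=0x62 R1=0x06 R2=0x6a R3=0x0f R4=0xfe  N=0 Z=0
after  9: R0=0x62 R1=0x06 R2=0x6a R3=0x02 R4=0xfe  N=0 Z=0
after 10: R0=0x62 R1=0x06 R2=0x6a R3=0x02 R4=0xfe  N=0 Z=0
after 11: R0=0xcc R1=0x06 R2=0x6a R3=0x02 R4=0xfe  N=1 Z=0
after 12: R0=0xcc R1=0x06 R2=0x6a R3=0x6e R4=0xfe  N=0 Z=0
-- IRQ taken; context saved, return-PC = 13 --
mismatch: R1: reported 0x02 vs actual 0x06

BAD = R1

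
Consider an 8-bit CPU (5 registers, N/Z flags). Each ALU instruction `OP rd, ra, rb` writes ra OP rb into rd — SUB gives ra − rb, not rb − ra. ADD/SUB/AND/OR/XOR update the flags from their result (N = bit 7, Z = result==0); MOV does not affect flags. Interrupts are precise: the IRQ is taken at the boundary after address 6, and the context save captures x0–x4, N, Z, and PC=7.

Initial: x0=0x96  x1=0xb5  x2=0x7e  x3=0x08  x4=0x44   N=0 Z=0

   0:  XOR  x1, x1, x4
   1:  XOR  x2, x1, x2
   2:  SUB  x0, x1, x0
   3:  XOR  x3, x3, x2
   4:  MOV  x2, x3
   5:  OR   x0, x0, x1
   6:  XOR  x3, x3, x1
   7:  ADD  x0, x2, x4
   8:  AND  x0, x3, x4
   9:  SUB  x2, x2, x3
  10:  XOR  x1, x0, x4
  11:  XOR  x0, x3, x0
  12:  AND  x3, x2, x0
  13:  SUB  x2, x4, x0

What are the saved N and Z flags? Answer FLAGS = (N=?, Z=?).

after  0: x0=0x96 x1=0xf1 x2=0x7e x3=0x08 x4=0x44  N=1 Z=0
after  1: x0=0x96 x1=0xf1 x2=0x8f x3=0x08 x4=0x44  N=1 Z=0
after  2: x0=0x5b x1=0xf1 x2=0x8f x3=0x08 x4=0x44  N=0 Z=0
after  3: x0=0x5b x1=0xf1 x2=0x8f x3=0x87 x4=0x44  N=1 Z=0
after  4: x0=0x5b x1=0xf1 x2=0x87 x3=0x87 x4=0x44  N=1 Z=0
after  5: x0=0xfb x1=0xf1 x2=0x87 x3=0x87 x4=0x44  N=1 Z=0
after  6: x0=0xfb x1=0xf1 x2=0x87 x3=0x76 x4=0x44  N=0 Z=0
-- IRQ taken; context saved, return-PC = 7 --

FLAGS = (N=0, Z=0)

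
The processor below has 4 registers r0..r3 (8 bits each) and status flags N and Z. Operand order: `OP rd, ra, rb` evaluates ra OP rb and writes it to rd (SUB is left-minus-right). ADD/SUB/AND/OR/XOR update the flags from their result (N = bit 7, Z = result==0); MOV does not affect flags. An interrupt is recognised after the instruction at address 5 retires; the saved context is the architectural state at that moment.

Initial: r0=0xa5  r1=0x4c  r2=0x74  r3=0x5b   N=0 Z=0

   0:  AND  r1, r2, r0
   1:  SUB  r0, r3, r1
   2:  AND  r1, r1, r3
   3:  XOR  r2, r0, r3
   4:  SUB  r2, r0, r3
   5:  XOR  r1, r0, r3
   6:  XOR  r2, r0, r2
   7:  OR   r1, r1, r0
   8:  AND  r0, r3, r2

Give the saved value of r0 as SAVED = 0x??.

after  0: r0=0xa5 r1=0x24 r2=0x74 r3=0x5b  N=0 Z=0
after  1: r0=0x37 r1=0x24 r2=0x74 r3=0x5b  N=0 Z=0
after  2: r0=0x37 r1=0x00 r2=0x74 r3=0x5b  N=0 Z=1
after  3: r0=0x37 r1=0x00 r2=0x6c r3=0x5b  N=0 Z=0
after  4: r0=0x37 r1=0x00 r2=0xdc r3=0x5b  N=1 Z=0
after  5: r0=0x37 r1=0x6c r2=0xdc r3=0x5b  N=0 Z=0
-- IRQ taken; context saved, return-PC = 6 --

SAVED = 0x37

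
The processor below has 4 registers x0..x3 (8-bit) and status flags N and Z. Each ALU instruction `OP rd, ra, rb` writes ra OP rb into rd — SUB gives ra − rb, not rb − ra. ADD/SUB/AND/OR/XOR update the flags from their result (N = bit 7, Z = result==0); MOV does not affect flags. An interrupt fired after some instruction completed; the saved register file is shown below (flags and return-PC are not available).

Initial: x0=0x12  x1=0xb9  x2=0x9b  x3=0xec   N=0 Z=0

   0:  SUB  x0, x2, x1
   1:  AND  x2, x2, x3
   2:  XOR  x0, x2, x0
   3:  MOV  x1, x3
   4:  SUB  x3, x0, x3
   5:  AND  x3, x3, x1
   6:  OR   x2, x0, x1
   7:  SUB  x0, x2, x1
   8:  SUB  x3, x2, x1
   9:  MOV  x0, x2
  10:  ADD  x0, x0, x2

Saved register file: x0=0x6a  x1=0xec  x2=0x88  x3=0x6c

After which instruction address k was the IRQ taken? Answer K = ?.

K = 5

after  0: x0=0xe2 x1=0xb9 x2=0x9b x3=0xec  N=1 Z=0
after  1: x0=0xe2 x1=0xb9 x2=0x88 x3=0xec  N=1 Z=0
after  2: x0=0x6a x1=0xb9 x2=0x88 x3=0xec  N=0 Z=0
after  3: x0=0x6a x1=0xec x2=0x88 x3=0xec  N=0 Z=0
after  4: x0=0x6a x1=0xec x2=0x88 x3=0x7e  N=0 Z=0
after  5: x0=0x6a x1=0xec x2=0x88 x3=0x6c  N=0 Z=0
-- IRQ taken; context saved, return-PC = 6 --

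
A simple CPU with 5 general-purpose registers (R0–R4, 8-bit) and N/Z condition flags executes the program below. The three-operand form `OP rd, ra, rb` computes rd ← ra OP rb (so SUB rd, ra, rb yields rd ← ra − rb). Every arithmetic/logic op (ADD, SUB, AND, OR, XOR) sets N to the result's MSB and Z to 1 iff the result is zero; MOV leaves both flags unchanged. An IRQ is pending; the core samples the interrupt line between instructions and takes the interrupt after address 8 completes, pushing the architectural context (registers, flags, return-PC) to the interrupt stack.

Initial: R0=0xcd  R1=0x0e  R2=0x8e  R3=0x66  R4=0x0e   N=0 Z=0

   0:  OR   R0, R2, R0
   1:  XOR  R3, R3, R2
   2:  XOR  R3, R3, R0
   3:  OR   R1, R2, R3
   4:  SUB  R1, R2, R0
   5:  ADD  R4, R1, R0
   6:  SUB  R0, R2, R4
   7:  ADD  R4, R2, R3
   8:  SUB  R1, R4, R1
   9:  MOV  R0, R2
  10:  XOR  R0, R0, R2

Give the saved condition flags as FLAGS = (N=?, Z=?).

FLAGS = (N=1, Z=0)

after  0: R0=0xcf R1=0x0e R2=0x8e R3=0x66 R4=0x0e  N=1 Z=0
after  1: R0=0xcf R1=0x0e R2=0x8e R3=0xe8 R4=0x0e  N=1 Z=0
after  2: R0=0xcf R1=0x0e R2=0x8e R3=0x27 R4=0x0e  N=0 Z=0
after  3: R0=0xcf R1=0xaf R2=0x8e R3=0x27 R4=0x0e  N=1 Z=0
after  4: R0=0xcf R1=0xbf R2=0x8e R3=0x27 R4=0x0e  N=1 Z=0
after  5: R0=0xcf R1=0xbf R2=0x8e R3=0x27 R4=0x8e  N=1 Z=0
after  6: R0=0x00 R1=0xbf R2=0x8e R3=0x27 R4=0x8e  N=0 Z=1
after  7: R0=0x00 R1=0xbf R2=0x8e R3=0x27 R4=0xb5  N=1 Z=0
after  8: R0=0x00 R1=0xf6 R2=0x8e R3=0x27 R4=0xb5  N=1 Z=0
-- IRQ taken; context saved, return-PC = 9 --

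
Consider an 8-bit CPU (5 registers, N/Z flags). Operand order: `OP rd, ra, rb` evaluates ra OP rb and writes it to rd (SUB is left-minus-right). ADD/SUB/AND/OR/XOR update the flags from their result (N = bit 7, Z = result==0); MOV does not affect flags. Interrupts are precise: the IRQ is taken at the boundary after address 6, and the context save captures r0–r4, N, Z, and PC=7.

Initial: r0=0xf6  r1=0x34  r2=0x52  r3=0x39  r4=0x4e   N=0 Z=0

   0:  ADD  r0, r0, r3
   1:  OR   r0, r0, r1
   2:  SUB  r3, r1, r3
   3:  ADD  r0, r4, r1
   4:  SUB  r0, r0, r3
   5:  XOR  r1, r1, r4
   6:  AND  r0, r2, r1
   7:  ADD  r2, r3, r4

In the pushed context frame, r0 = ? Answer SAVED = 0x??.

after  0: r0=0x2f r1=0x34 r2=0x52 r3=0x39 r4=0x4e  N=0 Z=0
after  1: r0=0x3f r1=0x34 r2=0x52 r3=0x39 r4=0x4e  N=0 Z=0
after  2: r0=0x3f r1=0x34 r2=0x52 r3=0xfb r4=0x4e  N=1 Z=0
after  3: r0=0x82 r1=0x34 r2=0x52 r3=0xfb r4=0x4e  N=1 Z=0
after  4: r0=0x87 r1=0x34 r2=0x52 r3=0xfb r4=0x4e  N=1 Z=0
after  5: r0=0x87 r1=0x7a r2=0x52 r3=0xfb r4=0x4e  N=0 Z=0
after  6: r0=0x52 r1=0x7a r2=0x52 r3=0xfb r4=0x4e  N=0 Z=0
-- IRQ taken; context saved, return-PC = 7 --

SAVED = 0x52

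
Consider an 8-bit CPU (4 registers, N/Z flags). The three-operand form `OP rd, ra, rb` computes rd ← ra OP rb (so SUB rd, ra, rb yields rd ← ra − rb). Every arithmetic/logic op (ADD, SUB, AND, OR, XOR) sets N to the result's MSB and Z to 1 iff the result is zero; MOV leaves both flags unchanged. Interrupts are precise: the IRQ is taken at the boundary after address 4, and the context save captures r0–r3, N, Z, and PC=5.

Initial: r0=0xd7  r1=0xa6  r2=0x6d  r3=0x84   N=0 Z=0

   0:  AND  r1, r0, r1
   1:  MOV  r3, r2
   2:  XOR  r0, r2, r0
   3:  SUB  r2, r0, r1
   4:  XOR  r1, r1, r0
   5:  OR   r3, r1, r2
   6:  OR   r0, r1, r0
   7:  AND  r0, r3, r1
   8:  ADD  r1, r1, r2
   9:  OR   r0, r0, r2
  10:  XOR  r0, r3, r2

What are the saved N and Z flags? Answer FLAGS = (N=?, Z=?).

after  0: r0=0xd7 r1=0x86 r2=0x6d r3=0x84  N=1 Z=0
after  1: r0=0xd7 r1=0x86 r2=0x6d r3=0x6d  N=1 Z=0
after  2: r0=0xba r1=0x86 r2=0x6d r3=0x6d  N=1 Z=0
after  3: r0=0xba r1=0x86 r2=0x34 r3=0x6d  N=0 Z=0
after  4: r0=0xba r1=0x3c r2=0x34 r3=0x6d  N=0 Z=0
-- IRQ taken; context saved, return-PC = 5 --

FLAGS = (N=0, Z=0)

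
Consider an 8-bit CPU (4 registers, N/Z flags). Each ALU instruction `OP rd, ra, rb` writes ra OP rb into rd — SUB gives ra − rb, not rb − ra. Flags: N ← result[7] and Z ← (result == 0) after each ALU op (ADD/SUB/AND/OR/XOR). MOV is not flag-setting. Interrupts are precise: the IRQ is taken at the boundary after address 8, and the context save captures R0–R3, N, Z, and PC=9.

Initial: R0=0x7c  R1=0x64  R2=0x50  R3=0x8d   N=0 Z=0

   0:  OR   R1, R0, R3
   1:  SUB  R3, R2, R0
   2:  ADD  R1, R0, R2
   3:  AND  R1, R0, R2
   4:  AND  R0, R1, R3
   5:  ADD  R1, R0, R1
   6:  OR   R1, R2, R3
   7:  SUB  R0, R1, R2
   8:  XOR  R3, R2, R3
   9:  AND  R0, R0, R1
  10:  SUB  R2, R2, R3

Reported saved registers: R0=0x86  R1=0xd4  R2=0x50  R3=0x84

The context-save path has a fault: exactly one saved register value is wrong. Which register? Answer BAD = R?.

after  0: R0=0x7c R1=0xfd R2=0x50 R3=0x8d  N=1 Z=0
after  1: R0=0x7c R1=0xfd R2=0x50 R3=0xd4  N=1 Z=0
after  2: R0=0x7c R1=0xcc R2=0x50 R3=0xd4  N=1 Z=0
after  3: R0=0x7c R1=0x50 R2=0x50 R3=0xd4  N=0 Z=0
after  4: R0=0x50 R1=0x50 R2=0x50 R3=0xd4  N=0 Z=0
after  5: R0=0x50 R1=0xa0 R2=0x50 R3=0xd4  N=1 Z=0
after  6: R0=0x50 R1=0xd4 R2=0x50 R3=0xd4  N=1 Z=0
after  7: R0=0x84 R1=0xd4 R2=0x50 R3=0xd4  N=1 Z=0
after  8: R0=0x84 R1=0xd4 R2=0x50 R3=0x84  N=1 Z=0
-- IRQ taken; context saved, return-PC = 9 --
mismatch: R0: reported 0x86 vs actual 0x84

BAD = R0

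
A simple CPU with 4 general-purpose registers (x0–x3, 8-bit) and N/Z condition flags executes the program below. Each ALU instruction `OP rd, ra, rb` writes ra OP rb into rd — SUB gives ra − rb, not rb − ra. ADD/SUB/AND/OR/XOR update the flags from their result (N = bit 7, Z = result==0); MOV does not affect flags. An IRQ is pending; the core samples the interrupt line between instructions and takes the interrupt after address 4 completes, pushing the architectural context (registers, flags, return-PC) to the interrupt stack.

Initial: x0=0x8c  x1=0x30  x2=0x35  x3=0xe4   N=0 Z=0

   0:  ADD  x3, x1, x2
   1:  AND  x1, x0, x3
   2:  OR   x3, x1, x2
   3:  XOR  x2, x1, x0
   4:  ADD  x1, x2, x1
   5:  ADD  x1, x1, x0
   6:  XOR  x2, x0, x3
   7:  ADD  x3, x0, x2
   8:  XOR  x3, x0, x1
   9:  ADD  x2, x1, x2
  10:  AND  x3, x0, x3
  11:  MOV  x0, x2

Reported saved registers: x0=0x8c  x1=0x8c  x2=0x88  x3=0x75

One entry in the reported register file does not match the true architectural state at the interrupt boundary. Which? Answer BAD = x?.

after  0: x0=0x8c x1=0x30 x2=0x35 x3=0x65  N=0 Z=0
after  1: x0=0x8c x1=0x04 x2=0x35 x3=0x65  N=0 Z=0
after  2: x0=0x8c x1=0x04 x2=0x35 x3=0x35  N=0 Z=0
after  3: x0=0x8c x1=0x04 x2=0x88 x3=0x35  N=1 Z=0
after  4: x0=0x8c x1=0x8c x2=0x88 x3=0x35  N=1 Z=0
-- IRQ taken; context saved, return-PC = 5 --
mismatch: x3: reported 0x75 vs actual 0x35

BAD = x3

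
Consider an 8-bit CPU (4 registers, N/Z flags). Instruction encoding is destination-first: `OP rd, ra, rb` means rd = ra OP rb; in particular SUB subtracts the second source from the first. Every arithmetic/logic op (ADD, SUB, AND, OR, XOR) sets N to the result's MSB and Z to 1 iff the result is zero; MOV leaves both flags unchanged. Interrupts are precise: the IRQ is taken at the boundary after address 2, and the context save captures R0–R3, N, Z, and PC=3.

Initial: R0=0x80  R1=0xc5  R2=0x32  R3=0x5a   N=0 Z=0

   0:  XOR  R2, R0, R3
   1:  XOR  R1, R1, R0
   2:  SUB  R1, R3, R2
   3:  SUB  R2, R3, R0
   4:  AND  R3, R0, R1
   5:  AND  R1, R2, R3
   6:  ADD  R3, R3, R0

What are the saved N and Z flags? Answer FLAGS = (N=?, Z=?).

after  0: R0=0x80 R1=0xc5 R2=0xda R3=0x5a  N=1 Z=0
after  1: R0=0x80 R1=0x45 R2=0xda R3=0x5a  N=0 Z=0
after  2: R0=0x80 R1=0x80 R2=0xda R3=0x5a  N=1 Z=0
-- IRQ taken; context saved, return-PC = 3 --

FLAGS = (N=1, Z=0)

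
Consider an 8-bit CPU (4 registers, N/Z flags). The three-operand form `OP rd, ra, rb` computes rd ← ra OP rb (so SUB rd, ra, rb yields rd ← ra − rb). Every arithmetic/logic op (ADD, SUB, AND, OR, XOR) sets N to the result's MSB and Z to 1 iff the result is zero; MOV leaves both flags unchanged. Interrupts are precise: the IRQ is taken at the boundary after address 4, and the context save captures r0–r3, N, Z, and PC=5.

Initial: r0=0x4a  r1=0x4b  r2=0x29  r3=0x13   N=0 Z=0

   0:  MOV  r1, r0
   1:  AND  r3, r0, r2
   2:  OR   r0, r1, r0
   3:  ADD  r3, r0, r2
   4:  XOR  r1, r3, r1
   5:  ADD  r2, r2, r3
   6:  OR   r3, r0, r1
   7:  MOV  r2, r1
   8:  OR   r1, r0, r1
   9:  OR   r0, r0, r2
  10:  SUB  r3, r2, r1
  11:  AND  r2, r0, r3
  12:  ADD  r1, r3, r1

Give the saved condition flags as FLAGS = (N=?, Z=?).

after  0: r0=0x4a r1=0x4a r2=0x29 r3=0x13  N=0 Z=0
after  1: r0=0x4a r1=0x4a r2=0x29 r3=0x08  N=0 Z=0
after  2: r0=0x4a r1=0x4a r2=0x29 r3=0x08  N=0 Z=0
after  3: r0=0x4a r1=0x4a r2=0x29 r3=0x73  N=0 Z=0
after  4: r0=0x4a r1=0x39 r2=0x29 r3=0x73  N=0 Z=0
-- IRQ taken; context saved, return-PC = 5 --

FLAGS = (N=0, Z=0)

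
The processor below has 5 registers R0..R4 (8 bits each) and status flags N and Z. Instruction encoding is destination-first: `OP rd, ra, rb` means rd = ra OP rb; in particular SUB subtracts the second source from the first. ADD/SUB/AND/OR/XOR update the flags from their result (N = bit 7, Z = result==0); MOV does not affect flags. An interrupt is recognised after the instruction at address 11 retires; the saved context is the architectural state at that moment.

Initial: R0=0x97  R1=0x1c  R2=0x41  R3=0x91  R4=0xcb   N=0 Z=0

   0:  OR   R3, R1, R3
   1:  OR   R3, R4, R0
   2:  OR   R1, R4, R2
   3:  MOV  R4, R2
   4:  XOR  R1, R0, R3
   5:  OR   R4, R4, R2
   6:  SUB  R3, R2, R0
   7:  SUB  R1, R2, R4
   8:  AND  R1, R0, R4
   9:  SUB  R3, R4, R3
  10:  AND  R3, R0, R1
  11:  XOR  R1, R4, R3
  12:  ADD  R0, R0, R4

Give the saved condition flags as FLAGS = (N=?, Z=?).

FLAGS = (N=0, Z=0)

after  0: R0=0x97 R1=0x1c R2=0x41 R3=0x9d R4=0xcb  N=1 Z=0
after  1: R0=0x97 R1=0x1c R2=0x41 R3=0xdf R4=0xcb  N=1 Z=0
after  2: R0=0x97 R1=0xcb R2=0x41 R3=0xdf R4=0xcb  N=1 Z=0
after  3: R0=0x97 R1=0xcb R2=0x41 R3=0xdf R4=0x41  N=1 Z=0
after  4: R0=0x97 R1=0x48 R2=0x41 R3=0xdf R4=0x41  N=0 Z=0
after  5: R0=0x97 R1=0x48 R2=0x41 R3=0xdf R4=0x41  N=0 Z=0
after  6: R0=0x97 R1=0x48 R2=0x41 R3=0xaa R4=0x41  N=1 Z=0
after  7: R0=0x97 R1=0x00 R2=0x41 R3=0xaa R4=0x41  N=0 Z=1
after  8: R0=0x97 R1=0x01 R2=0x41 R3=0xaa R4=0x41  N=0 Z=0
after  9: R0=0x97 R1=0x01 R2=0x41 R3=0x97 R4=0x41  N=1 Z=0
after 10: R0=0x97 R1=0x01 R2=0x41 R3=0x01 R4=0x41  N=0 Z=0
after 11: R0=0x97 R1=0x40 R2=0x41 R3=0x01 R4=0x41  N=0 Z=0
-- IRQ taken; context saved, return-PC = 12 --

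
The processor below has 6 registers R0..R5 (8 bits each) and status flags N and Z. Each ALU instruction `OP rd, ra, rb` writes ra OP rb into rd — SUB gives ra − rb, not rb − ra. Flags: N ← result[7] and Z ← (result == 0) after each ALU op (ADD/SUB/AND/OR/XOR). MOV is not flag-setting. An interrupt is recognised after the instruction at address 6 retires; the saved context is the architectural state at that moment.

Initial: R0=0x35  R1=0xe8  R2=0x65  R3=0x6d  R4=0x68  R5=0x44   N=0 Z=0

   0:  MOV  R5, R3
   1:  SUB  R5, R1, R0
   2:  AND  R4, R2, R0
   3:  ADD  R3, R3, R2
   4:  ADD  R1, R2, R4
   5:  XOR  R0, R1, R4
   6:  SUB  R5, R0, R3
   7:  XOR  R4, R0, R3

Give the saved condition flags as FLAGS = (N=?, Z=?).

FLAGS = (N=1, Z=0)

after  0: R0=0x35 R1=0xe8 R2=0x65 R3=0x6d R4=0x68 R5=0x6d  N=0 Z=0
after  1: R0=0x35 R1=0xe8 R2=0x65 R3=0x6d R4=0x68 R5=0xb3  N=1 Z=0
after  2: R0=0x35 R1=0xe8 R2=0x65 R3=0x6d R4=0x25 R5=0xb3  N=0 Z=0
after  3: R0=0x35 R1=0xe8 R2=0x65 R3=0xd2 R4=0x25 R5=0xb3  N=1 Z=0
after  4: R0=0x35 R1=0x8a R2=0x65 R3=0xd2 R4=0x25 R5=0xb3  N=1 Z=0
after  5: R0=0xaf R1=0x8a R2=0x65 R3=0xd2 R4=0x25 R5=0xb3  N=1 Z=0
after  6: R0=0xaf R1=0x8a R2=0x65 R3=0xd2 R4=0x25 R5=0xdd  N=1 Z=0
-- IRQ taken; context saved, return-PC = 7 --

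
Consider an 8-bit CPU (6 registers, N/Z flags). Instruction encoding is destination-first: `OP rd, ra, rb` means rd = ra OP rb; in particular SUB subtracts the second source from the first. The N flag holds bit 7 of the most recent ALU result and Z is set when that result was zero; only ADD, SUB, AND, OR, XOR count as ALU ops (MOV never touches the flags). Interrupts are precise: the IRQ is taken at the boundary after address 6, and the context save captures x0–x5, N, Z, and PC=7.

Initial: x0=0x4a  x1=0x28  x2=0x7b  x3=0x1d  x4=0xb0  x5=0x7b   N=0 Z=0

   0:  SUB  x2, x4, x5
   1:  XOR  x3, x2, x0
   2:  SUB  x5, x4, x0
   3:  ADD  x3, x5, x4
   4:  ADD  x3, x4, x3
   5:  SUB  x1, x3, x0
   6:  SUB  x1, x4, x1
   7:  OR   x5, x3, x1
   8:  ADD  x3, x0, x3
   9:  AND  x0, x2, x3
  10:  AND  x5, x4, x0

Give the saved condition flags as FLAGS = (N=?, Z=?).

after  0: x0=0x4a x1=0x28 x2=0x35 x3=0x1d x4=0xb0 x5=0x7b  N=0 Z=0
after  1: x0=0x4a x1=0x28 x2=0x35 x3=0x7f x4=0xb0 x5=0x7b  N=0 Z=0
after  2: x0=0x4a x1=0x28 x2=0x35 x3=0x7f x4=0xb0 x5=0x66  N=0 Z=0
after  3: x0=0x4a x1=0x28 x2=0x35 x3=0x16 x4=0xb0 x5=0x66  N=0 Z=0
after  4: x0=0x4a x1=0x28 x2=0x35 x3=0xc6 x4=0xb0 x5=0x66  N=1 Z=0
after  5: x0=0x4a x1=0x7c x2=0x35 x3=0xc6 x4=0xb0 x5=0x66  N=0 Z=0
after  6: x0=0x4a x1=0x34 x2=0x35 x3=0xc6 x4=0xb0 x5=0x66  N=0 Z=0
-- IRQ taken; context saved, return-PC = 7 --

FLAGS = (N=0, Z=0)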